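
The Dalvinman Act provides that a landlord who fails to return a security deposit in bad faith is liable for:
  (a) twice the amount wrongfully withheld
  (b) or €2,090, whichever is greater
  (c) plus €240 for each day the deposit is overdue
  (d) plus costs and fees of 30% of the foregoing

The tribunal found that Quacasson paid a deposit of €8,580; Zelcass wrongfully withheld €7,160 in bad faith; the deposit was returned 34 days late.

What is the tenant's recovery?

Doubled: 2 × €7,160 = €14,320
Minimum €2,090: €14,320 meets the minimum, no increase.
Late-return penalty: 34 × €240 = €8,160
Damages plus late penalty: €14,320 + €8,160 = €22,480
Costs and fees: 30% of €22,480 = €6,744
Total recovery: €22,480 + €6,744 = €29,224

€29,224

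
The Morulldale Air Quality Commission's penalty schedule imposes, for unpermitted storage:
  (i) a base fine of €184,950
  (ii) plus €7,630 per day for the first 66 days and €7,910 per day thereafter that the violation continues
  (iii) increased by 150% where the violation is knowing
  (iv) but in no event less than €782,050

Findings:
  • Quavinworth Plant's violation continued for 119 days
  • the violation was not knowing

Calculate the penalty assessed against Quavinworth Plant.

€1,107,760

First 66 days: 66 × €7,630 = €503,580
Remaining days: (119 − 66) × €7,910 = €419,230
Per-day component: €503,580 + €419,230 = €922,810
Base plus per-day: €184,950 + €922,810 = €1,107,760
The violation was not knowing: no 150% increase.
Minimum €782,050: €1,107,760 meets the minimum, no increase.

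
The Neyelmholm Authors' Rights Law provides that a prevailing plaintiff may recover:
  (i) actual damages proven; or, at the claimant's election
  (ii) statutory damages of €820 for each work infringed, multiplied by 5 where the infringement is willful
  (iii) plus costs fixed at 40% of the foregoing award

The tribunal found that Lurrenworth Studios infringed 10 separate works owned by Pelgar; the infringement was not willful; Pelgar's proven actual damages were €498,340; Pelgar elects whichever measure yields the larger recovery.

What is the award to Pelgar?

Statutory damages: 10 × €820 = €8,200
Infringement not willful: no ×5 enhancement.
Greater of actual damages (€498,340) or statutory damages (€8,200): €498,340
Costs: 40% of €498,340 = €199,336
Award plus costs: €498,340 + €199,336 = €697,676

€697,676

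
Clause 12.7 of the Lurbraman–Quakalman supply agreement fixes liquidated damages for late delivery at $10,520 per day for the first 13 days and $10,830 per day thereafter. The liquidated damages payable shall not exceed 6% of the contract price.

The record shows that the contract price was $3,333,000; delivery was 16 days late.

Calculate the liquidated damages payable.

First 13 days: 13 × $10,520 = $136,760
Remaining days: (16 − 13) × $10,830 = $32,490
Accrued per-day damages: $136,760 + $32,490 = $169,250
Cap: 6% of $3,333,000 = $199,980
Cap at $199,980: $169,250 is within the cap, no reduction.

Liquidated damages: $169,250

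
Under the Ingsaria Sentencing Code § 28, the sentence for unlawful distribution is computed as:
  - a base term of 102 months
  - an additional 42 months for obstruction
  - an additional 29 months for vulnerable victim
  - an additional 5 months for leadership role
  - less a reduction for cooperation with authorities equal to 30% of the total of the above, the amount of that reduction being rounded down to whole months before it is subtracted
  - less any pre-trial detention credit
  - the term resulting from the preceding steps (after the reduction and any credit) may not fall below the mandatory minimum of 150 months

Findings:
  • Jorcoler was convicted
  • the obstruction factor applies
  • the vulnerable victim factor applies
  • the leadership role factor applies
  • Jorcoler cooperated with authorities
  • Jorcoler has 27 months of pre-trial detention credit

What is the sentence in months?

150 months

Obstruction enhancement: +42 months
Vulnerable victim enhancement: +29 months
Leadership role enhancement: +5 months
Adjusted term: 102 months + 42 months + 29 months + 5 months = 178 months
Cooperation with authorities reduction: 30% of 178 months = 53 months (rounded down)
After reduction: 178 − 53 = 125 months
Less pre-trial detention credit: 125 months − 27 months = 98 months
Minimum 150 months: 98 months is below the minimum → 150 months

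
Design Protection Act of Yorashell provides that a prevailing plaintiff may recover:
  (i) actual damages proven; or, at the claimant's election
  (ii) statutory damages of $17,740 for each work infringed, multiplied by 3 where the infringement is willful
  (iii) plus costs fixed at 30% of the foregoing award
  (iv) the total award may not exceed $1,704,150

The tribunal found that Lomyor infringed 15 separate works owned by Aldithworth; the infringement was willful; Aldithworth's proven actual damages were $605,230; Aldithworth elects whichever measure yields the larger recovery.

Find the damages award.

Statutory damages: 15 × $17,740 = $266,100
Trebled: 3 × $266,100 = $798,300
Greater of actual damages ($605,230) or enhanced statutory damages ($798,300): $798,300
Costs: 30% of $798,300 = $239,490
Award plus costs: $798,300 + $239,490 = $1,037,790
Cap at $1,704,150: $1,037,790 is within the cap, no reduction.

Award: $1,037,790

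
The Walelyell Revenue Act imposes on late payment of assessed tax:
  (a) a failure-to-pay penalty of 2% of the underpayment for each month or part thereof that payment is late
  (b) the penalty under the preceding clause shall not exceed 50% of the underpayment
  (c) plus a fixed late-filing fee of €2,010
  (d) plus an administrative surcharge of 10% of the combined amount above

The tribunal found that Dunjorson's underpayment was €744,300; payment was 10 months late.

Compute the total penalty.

€165,957

Accrued rate: 2% × 10 = 20%, capped at 50% → 20%
Failure-to-pay penalty: 20% of €744,300 = €148,860
Penalty before surcharge: €148,860 + €2,010 = €150,870
Administrative surcharge: 10% of €150,870 = €15,087
Total penalty: €150,870 + €15,087 = €165,957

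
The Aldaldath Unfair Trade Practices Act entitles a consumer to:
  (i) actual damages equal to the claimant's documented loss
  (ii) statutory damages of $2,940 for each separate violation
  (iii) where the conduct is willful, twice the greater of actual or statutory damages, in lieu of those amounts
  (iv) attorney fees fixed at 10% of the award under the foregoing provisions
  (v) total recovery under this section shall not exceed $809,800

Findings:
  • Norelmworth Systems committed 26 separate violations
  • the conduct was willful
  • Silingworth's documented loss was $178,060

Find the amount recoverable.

$391,732

Statutory damages: 26 × $2,940 = $76,440
Greater of actual damages ($178,060) or statutory damages ($76,440): $178,060
Doubled: 2 × $178,060 = $356,120
Attorney fees: 10% of $356,120 = $35,612
Total before cap: $356,120 + $35,612 = $391,732
Cap at $809,800: $391,732 is within the cap, no reduction.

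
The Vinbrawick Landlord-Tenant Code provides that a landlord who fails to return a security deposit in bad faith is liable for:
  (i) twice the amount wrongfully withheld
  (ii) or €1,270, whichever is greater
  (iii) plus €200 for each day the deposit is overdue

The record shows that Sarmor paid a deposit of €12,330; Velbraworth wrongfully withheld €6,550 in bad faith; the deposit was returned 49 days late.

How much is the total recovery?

Doubled: 2 × €6,550 = €13,100
Minimum €1,270: €13,100 meets the minimum, no increase.
Late-return penalty: 49 × €200 = €9,800
Damages plus late penalty: €13,100 + €9,800 = €22,900

€22,900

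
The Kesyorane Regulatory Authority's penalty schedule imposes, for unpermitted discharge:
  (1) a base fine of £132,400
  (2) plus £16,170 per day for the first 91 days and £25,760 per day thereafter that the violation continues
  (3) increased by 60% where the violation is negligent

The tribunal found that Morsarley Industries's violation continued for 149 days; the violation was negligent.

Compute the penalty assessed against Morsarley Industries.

Civil penalty: £4,956,720

First 91 days: 91 × £16,170 = £1,471,470
Remaining days: (149 − 91) × £25,760 = £1,494,080
Per-day component: £1,471,470 + £1,494,080 = £2,965,550
Base plus per-day: £132,400 + £2,965,550 = £3,097,950
Enhancement: 60% of £3,097,950 = £1,858,770
Enhanced fine: £3,097,950 + £1,858,770 = £4,956,720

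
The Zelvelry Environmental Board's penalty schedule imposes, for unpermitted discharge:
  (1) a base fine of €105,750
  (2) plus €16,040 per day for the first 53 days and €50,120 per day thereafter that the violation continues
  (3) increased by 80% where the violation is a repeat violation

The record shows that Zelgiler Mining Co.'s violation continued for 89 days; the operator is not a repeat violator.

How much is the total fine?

First 53 days: 53 × €16,040 = €850,120
Remaining days: (89 − 53) × €50,120 = €1,804,320
Per-day component: €850,120 + €1,804,320 = €2,654,440
Base plus per-day: €105,750 + €2,654,440 = €2,760,190
The operator is not a repeat violator: no 80% increase.

€2,760,190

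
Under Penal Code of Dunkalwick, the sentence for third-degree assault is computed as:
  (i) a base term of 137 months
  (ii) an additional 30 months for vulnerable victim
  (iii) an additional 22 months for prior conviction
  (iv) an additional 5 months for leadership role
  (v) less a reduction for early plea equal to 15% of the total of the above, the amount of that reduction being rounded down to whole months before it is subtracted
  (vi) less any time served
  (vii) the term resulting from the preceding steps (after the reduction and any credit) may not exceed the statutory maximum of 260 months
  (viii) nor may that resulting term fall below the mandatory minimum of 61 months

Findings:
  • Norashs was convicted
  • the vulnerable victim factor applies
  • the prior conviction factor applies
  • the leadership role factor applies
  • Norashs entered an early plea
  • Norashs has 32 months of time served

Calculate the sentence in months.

Vulnerable victim enhancement: +30 months
Prior conviction enhancement: +22 months
Leadership role enhancement: +5 months
Adjusted term: 137 months + 30 months + 22 months + 5 months = 194 months
Early plea reduction: 15% of 194 months = 29 months (rounded down)
After reduction: 194 − 29 = 165 months
Less time served: 165 months − 32 months = 133 months
Cap at 260 months: 133 months is within the cap, no reduction.
Minimum 61 months: 133 months meets the minimum, no increase.

133 months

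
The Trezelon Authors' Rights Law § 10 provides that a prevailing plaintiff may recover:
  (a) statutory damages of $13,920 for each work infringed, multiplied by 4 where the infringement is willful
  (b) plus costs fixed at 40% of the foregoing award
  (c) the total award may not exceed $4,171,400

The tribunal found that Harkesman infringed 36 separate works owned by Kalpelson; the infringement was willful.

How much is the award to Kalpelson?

$2,806,272

Statutory damages: 36 × $13,920 = $501,120
Multiplied by 4: 4 × $501,120 = $2,004,480
Costs: 40% of $2,004,480 = $801,792
Award plus costs: $2,004,480 + $801,792 = $2,806,272
Cap at $4,171,400: $2,806,272 is within the cap, no reduction.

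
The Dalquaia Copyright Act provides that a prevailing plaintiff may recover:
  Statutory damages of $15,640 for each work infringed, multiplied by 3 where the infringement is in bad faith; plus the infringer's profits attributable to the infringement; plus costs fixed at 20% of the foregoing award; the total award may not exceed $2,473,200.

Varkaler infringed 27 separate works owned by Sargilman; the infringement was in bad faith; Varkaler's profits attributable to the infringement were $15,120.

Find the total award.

$1,538,352

Statutory damages: 27 × $15,640 = $422,280
Trebled: 3 × $422,280 = $1,266,840
Combined award: $1,266,840 + $15,120 = $1,281,960
Costs: 20% of $1,281,960 = $256,392
Award plus costs: $1,281,960 + $256,392 = $1,538,352
Cap at $2,473,200: $1,538,352 is within the cap, no reduction.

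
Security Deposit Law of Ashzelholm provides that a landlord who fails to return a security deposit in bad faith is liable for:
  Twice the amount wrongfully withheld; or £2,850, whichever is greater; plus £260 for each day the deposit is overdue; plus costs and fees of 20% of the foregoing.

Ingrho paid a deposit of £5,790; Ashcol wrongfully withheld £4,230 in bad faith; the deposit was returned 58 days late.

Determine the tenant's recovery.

Doubled: 2 × £4,230 = £8,460
Minimum £2,850: £8,460 meets the minimum, no increase.
Late-return penalty: 58 × £260 = £15,080
Damages plus late penalty: £8,460 + £15,080 = £23,540
Costs and fees: 20% of £23,540 = £4,708
Total recovery: £23,540 + £4,708 = £28,248

£28,248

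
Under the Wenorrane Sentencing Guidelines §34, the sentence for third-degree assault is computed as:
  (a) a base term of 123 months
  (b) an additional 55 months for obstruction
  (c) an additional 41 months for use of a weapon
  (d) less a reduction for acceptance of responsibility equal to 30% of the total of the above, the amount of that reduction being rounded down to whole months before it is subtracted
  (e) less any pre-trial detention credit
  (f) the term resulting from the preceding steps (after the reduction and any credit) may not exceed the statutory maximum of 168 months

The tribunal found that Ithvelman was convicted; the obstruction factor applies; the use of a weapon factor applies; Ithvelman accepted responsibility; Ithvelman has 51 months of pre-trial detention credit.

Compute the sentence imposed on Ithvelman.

Sentence: 103 months

Obstruction enhancement: +55 months
Use of a weapon enhancement: +41 months
Adjusted term: 123 months + 55 months + 41 months = 219 months
Acceptance of responsibility reduction: 30% of 219 months = 65 months (rounded down)
After reduction: 219 − 65 = 154 months
Less pre-trial detention credit: 154 months − 51 months = 103 months
Cap at 168 months: 103 months is within the cap, no reduction.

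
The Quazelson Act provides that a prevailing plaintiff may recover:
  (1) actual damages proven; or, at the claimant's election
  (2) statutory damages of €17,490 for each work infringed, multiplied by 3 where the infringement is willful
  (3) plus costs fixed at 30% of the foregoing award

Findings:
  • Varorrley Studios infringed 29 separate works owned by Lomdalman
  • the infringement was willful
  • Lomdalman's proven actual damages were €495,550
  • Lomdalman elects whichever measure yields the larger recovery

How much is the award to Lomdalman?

Statutory damages: 29 × €17,490 = €507,210
Trebled: 3 × €507,210 = €1,521,630
Greater of actual damages (€495,550) or enhanced statutory damages (€1,521,630): €1,521,630
Costs: 30% of €1,521,630 = €456,489
Award plus costs: €1,521,630 + €456,489 = €1,978,119

€1,978,119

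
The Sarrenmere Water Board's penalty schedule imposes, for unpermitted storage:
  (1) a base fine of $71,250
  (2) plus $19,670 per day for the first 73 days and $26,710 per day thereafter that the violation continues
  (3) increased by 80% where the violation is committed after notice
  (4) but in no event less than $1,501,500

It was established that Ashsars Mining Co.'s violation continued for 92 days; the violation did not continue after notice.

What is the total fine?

Civil penalty: $2,014,650

First 73 days: 73 × $19,670 = $1,435,910
Remaining days: (92 − 73) × $26,710 = $507,490
Per-day component: $1,435,910 + $507,490 = $1,943,400
Base plus per-day: $71,250 + $1,943,400 = $2,014,650
The violation did not continue after notice: no 80% increase.
Minimum $1,501,500: $2,014,650 meets the minimum, no increase.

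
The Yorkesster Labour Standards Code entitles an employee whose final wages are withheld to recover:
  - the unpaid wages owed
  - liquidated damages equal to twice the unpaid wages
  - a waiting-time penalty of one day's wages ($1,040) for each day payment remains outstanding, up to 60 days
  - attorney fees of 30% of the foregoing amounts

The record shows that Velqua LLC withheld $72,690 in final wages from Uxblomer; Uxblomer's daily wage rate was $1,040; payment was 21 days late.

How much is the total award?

$311,883

Doubled: 2 × $72,690 = $145,380
Penalty days: min(21, 60) = 21
Waiting-time penalty: 21 × $1,040 = $21,840
Subtotal: $72,690 + $145,380 + $21,840 = $239,910
Attorney fees: 30% of $239,910 = $71,973
Total award: $239,910 + $71,973 = $311,883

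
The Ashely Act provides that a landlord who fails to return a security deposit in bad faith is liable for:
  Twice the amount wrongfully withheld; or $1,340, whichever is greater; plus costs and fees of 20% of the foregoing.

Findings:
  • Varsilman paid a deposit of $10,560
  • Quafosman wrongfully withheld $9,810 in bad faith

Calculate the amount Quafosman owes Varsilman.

$23,544

Doubled: 2 × $9,810 = $19,620
Minimum $1,340: $19,620 meets the minimum, no increase.
Costs and fees: 20% of $19,620 = $3,924
Total recovery: $19,620 + $3,924 = $23,544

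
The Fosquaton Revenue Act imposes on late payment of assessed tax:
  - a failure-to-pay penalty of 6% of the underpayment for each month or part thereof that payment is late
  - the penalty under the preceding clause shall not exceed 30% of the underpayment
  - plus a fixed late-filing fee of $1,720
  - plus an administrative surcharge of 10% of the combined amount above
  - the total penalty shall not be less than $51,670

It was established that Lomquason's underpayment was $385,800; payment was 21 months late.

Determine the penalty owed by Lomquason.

$129,206

Accrued rate: 6% × 21 = 126%, capped at 30% → 30%
Failure-to-pay penalty: 30% of $385,800 = $115,740
Penalty before surcharge: $115,740 + $1,720 = $117,460
Administrative surcharge: 10% of $117,460 = $11,746
Total penalty: $117,460 + $11,746 = $129,206
Minimum $51,670: $129,206 meets the minimum, no increase.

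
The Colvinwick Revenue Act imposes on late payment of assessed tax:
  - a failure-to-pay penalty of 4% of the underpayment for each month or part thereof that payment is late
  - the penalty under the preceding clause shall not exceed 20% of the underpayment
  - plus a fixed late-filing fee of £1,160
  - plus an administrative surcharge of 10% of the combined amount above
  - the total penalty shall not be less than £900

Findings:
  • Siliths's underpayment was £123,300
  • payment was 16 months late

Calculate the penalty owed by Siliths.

Accrued rate: 4% × 16 = 64%, capped at 20% → 20%
Failure-to-pay penalty: 20% of £123,300 = £24,660
Penalty before surcharge: £24,660 + £1,160 = £25,820
Administrative surcharge: 10% of £25,820 = £2,582
Total penalty: £25,820 + £2,582 = £28,402
Minimum £900: £28,402 meets the minimum, no increase.

£28,402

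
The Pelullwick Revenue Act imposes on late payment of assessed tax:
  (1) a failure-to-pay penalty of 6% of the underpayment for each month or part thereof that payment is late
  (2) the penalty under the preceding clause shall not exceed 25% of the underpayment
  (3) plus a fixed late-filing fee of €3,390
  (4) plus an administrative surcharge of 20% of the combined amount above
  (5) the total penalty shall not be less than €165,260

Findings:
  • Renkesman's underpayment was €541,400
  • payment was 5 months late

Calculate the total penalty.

€166,488

Accrued rate: 6% × 5 = 30%, capped at 25% → 25%
Failure-to-pay penalty: 25% of €541,400 = €135,350
Penalty before surcharge: €135,350 + €3,390 = €138,740
Administrative surcharge: 20% of €138,740 = €27,748
Total penalty: €138,740 + €27,748 = €166,488
Minimum €165,260: €166,488 meets the minimum, no increase.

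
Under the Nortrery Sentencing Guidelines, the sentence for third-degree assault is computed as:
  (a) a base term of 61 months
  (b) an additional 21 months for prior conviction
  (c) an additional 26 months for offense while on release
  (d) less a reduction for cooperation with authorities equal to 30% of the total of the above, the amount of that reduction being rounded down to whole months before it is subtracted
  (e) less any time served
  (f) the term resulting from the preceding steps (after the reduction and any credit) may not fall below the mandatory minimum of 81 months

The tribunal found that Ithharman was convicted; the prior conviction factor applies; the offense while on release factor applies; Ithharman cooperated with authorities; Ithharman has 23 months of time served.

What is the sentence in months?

81 months

Prior conviction enhancement: +21 months
Offense while on release enhancement: +26 months
Adjusted term: 61 months + 21 months + 26 months = 108 months
Cooperation with authorities reduction: 30% of 108 months = 32 months (rounded down)
After reduction: 108 − 32 = 76 months
Less time served: 76 months − 23 months = 53 months
Minimum 81 months: 53 months is below the minimum → 81 months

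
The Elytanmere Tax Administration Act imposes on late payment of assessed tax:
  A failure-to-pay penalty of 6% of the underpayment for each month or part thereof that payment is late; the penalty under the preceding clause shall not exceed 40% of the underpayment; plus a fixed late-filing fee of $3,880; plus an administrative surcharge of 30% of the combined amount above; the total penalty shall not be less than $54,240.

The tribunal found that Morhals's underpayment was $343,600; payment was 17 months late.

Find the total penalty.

$183,716

Accrued rate: 6% × 17 = 102%, capped at 40% → 40%
Failure-to-pay penalty: 40% of $343,600 = $137,440
Penalty before surcharge: $137,440 + $3,880 = $141,320
Administrative surcharge: 30% of $141,320 = $42,396
Total penalty: $141,320 + $42,396 = $183,716
Minimum $54,240: $183,716 meets the minimum, no increase.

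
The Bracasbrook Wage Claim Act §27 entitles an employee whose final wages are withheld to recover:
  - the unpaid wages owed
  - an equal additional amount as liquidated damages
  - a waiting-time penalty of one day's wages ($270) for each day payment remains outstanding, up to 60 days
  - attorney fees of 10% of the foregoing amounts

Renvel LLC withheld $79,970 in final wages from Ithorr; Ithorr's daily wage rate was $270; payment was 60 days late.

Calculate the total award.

Liquidated damages (equal amount): $79,970
Penalty days: min(60, 60) = 60
Waiting-time penalty: 60 × $270 = $16,200
Subtotal: $79,970 + $79,970 + $16,200 = $176,140
Attorney fees: 10% of $176,140 = $17,614
Total award: $176,140 + $17,614 = $193,754

$193,754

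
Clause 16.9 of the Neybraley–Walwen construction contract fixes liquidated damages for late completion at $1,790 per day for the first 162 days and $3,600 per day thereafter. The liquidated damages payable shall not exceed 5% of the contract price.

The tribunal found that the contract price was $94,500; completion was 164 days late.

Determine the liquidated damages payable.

$4,725

First 162 days: 162 × $1,790 = $289,980
Remaining days: (164 − 162) × $3,600 = $7,200
Accrued per-day damages: $289,980 + $7,200 = $297,180
Cap: 5% of $94,500 = $4,725
Cap at $4,725: $297,180 exceeds the cap → $4,725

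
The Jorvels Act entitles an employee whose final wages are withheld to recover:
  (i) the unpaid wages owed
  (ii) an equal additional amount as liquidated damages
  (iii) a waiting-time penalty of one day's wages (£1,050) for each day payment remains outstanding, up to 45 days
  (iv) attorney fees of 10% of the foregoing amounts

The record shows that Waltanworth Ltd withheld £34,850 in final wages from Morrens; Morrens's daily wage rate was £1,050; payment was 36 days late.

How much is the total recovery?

£118,250

Liquidated damages (equal amount): £34,850
Penalty days: min(36, 45) = 36
Waiting-time penalty: 36 × £1,050 = £37,800
Subtotal: £34,850 + £34,850 + £37,800 = £107,500
Attorney fees: 10% of £107,500 = £10,750
Total award: £107,500 + £10,750 = £118,250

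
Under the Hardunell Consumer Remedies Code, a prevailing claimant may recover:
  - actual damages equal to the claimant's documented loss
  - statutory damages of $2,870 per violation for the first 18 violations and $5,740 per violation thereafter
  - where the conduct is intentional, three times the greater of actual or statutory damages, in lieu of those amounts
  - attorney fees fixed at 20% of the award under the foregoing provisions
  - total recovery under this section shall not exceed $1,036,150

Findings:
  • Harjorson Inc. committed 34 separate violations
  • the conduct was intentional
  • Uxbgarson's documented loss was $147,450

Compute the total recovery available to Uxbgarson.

$530,820

First 18 violations: 18 × $2,870 = $51,660
Remaining violations: (34 − 18) × $5,740 = $91,840
Statutory damages: $51,660 + $91,840 = $143,500
Greater of actual damages ($147,450) or statutory damages ($143,500): $147,450
Trebled: 3 × $147,450 = $442,350
Attorney fees: 20% of $442,350 = $88,470
Total before cap: $442,350 + $88,470 = $530,820
Cap at $1,036,150: $530,820 is within the cap, no reduction.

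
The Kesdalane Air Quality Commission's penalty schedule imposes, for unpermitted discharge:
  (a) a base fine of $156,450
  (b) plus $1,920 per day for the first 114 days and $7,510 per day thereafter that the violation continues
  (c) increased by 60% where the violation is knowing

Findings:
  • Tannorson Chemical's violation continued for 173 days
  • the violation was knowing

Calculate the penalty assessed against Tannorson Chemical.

$1,309,472

First 114 days: 114 × $1,920 = $218,880
Remaining days: (173 − 114) × $7,510 = $443,090
Per-day component: $218,880 + $443,090 = $661,970
Base plus per-day: $156,450 + $661,970 = $818,420
Enhancement: 60% of $818,420 = $491,052
Enhanced fine: $818,420 + $491,052 = $1,309,472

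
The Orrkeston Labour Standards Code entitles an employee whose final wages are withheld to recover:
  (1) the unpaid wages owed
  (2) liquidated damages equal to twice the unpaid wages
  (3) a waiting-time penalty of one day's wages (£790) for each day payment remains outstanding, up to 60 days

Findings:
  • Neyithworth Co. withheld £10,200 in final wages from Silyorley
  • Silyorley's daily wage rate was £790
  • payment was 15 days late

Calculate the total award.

£42,450

Doubled: 2 × £10,200 = £20,400
Penalty days: min(15, 60) = 15
Waiting-time penalty: 15 × £790 = £11,850
Total award: £10,200 + £20,400 + £11,850 = £42,450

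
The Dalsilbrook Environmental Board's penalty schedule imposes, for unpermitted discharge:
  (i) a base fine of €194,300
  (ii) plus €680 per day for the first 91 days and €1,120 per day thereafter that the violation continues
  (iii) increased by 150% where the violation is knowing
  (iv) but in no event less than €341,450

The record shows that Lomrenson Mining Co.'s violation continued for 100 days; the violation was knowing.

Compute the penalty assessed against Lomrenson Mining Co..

First 91 days: 91 × €680 = €61,880
Remaining days: (100 − 91) × €1,120 = €10,080
Per-day component: €61,880 + €10,080 = €71,960
Base plus per-day: €194,300 + €71,960 = €266,260
Enhancement: 150% of €266,260 = €399,390
Enhanced fine: €266,260 + €399,390 = €665,650
Minimum €341,450: €665,650 meets the minimum, no increase.

€665,650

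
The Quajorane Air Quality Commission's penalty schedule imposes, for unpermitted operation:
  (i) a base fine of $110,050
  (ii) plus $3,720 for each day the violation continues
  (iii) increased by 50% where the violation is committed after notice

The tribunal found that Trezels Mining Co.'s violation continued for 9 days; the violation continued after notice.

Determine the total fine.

Per-day component: 9 × $3,720 = $33,480
Base plus per-day: $110,050 + $33,480 = $143,530
Enhancement: 50% of $143,530 = $71,765
Enhanced fine: $143,530 + $71,765 = $215,295

$215,295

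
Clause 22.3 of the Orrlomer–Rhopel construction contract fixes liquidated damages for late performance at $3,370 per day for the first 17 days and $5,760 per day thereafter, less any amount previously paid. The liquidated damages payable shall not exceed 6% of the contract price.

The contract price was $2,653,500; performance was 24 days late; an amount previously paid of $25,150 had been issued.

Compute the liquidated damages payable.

$72,460

First 17 days: 17 × $3,370 = $57,290
Remaining days: (24 − 17) × $5,760 = $40,320
Accrued per-day damages: $57,290 + $40,320 = $97,610
Less amount previously paid: $97,610 − $25,150 = $72,460
Cap: 6% of $2,653,500 = $159,210
Cap at $159,210: $72,460 is within the cap, no reduction.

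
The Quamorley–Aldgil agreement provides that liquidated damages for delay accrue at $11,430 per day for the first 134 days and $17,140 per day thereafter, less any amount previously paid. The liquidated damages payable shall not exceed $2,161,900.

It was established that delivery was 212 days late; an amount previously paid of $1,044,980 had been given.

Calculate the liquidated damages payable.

First 134 days: 134 × $11,430 = $1,531,620
Remaining days: (212 − 134) × $17,140 = $1,336,920
Accrued per-day damages: $1,531,620 + $1,336,920 = $2,868,540
Less amount previously paid: $2,868,540 − $1,044,980 = $1,823,560
Cap at $2,161,900: $1,823,560 is within the cap, no reduction.

$1,823,560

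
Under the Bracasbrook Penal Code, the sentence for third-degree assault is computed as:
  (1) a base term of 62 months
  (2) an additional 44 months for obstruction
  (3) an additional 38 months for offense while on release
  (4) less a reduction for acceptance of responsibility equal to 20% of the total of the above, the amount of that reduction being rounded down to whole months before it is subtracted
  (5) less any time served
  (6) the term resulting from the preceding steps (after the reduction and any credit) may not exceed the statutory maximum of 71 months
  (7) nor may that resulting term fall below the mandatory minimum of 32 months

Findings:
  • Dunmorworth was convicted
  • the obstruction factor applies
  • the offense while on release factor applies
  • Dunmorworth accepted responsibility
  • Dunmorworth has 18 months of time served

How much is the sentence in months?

Obstruction enhancement: +44 months
Offense while on release enhancement: +38 months
Adjusted term: 62 months + 44 months + 38 months = 144 months
Acceptance of responsibility reduction: 20% of 144 months = 28 months (rounded down)
After reduction: 144 − 28 = 116 months
Less time served: 116 months − 18 months = 98 months
Cap at 71 months: 98 months exceeds the cap → 71 months
Minimum 32 months: 71 months meets the minimum, no increase.

71 months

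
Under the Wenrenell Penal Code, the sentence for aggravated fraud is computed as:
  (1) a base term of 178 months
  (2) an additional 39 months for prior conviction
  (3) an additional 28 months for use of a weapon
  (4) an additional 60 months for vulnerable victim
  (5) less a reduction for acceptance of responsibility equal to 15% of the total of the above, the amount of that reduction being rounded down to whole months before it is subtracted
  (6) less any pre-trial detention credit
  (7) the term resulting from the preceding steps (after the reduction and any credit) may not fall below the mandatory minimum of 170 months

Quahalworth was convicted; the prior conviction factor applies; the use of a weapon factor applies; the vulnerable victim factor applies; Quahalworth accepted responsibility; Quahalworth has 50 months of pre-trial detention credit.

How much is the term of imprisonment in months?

210 months

Prior conviction enhancement: +39 months
Use of a weapon enhancement: +28 months
Vulnerable victim enhancement: +60 months
Adjusted term: 178 months + 39 months + 28 months + 60 months = 305 months
Acceptance of responsibility reduction: 15% of 305 months = 45 months (rounded down)
After reduction: 305 − 45 = 260 months
Less pre-trial detention credit: 260 months − 50 months = 210 months
Minimum 170 months: 210 months meets the minimum, no increase.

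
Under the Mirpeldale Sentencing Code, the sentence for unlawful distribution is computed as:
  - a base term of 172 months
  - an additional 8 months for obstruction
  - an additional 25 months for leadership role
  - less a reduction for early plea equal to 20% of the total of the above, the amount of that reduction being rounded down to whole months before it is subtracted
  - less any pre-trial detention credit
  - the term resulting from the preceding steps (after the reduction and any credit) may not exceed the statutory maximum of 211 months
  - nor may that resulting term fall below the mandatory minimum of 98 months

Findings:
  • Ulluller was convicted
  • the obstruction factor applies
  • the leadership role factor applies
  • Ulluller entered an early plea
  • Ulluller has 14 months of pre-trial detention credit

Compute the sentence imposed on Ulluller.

Obstruction enhancement: +8 months
Leadership role enhancement: +25 months
Adjusted term: 172 months + 8 months + 25 months = 205 months
Early plea reduction: 20% of 205 months = 41 months (rounded down)
After reduction: 205 − 41 = 164 months
Less pre-trial detention credit: 164 months − 14 months = 150 months
Cap at 211 months: 150 months is within the cap, no reduction.
Minimum 98 months: 150 months meets the minimum, no increase.

Sentence: 150 months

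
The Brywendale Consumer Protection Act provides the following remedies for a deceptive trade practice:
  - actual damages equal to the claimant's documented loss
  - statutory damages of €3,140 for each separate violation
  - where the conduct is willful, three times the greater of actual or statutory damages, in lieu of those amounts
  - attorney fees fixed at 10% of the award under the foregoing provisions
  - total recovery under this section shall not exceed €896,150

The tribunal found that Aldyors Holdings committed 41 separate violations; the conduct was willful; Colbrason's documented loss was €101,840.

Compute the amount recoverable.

€424,842

Statutory damages: 41 × €3,140 = €128,740
Greater of actual damages (€101,840) or statutory damages (€128,740): €128,740
Trebled: 3 × €128,740 = €386,220
Attorney fees: 10% of €386,220 = €38,622
Total before cap: €386,220 + €38,622 = €424,842
Cap at €896,150: €424,842 is within the cap, no reduction.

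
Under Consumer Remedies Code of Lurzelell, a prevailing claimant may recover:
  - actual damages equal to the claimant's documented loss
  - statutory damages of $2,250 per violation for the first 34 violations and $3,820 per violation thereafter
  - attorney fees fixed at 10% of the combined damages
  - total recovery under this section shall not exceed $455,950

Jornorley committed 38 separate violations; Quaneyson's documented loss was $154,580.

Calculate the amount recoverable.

First 34 violations: 34 × $2,250 = $76,500
Remaining violations: (38 − 34) × $3,820 = $15,280
Statutory damages: $76,500 + $15,280 = $91,780
Combined damages: $154,580 + $91,780 = $246,360
Attorney fees: 10% of $246,360 = $24,636
Total before cap: $246,360 + $24,636 = $270,996
Cap at $455,950: $270,996 is within the cap, no reduction.

$270,996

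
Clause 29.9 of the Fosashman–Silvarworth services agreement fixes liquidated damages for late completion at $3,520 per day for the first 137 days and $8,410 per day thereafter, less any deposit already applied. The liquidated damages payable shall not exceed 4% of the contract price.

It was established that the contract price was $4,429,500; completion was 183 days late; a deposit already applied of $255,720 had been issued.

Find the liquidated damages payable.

First 137 days: 137 × $3,520 = $482,240
Remaining days: (183 − 137) × $8,410 = $386,860
Accrued per-day damages: $482,240 + $386,860 = $869,100
Less deposit already applied: $869,100 − $255,720 = $613,380
Cap: 4% of $4,429,500 = $177,180
Cap at $177,180: $613,380 exceeds the cap → $177,180

Liquidated damages: $177,180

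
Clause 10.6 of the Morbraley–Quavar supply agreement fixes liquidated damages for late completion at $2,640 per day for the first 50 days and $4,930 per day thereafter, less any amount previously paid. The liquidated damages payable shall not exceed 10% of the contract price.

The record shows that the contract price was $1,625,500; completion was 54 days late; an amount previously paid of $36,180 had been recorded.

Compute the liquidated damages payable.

First 50 days: 50 × $2,640 = $132,000
Remaining days: (54 − 50) × $4,930 = $19,720
Accrued per-day damages: $132,000 + $19,720 = $151,720
Less amount previously paid: $151,720 − $36,180 = $115,540
Cap: 10% of $1,625,500 = $162,550
Cap at $162,550: $115,540 is within the cap, no reduction.

$115,540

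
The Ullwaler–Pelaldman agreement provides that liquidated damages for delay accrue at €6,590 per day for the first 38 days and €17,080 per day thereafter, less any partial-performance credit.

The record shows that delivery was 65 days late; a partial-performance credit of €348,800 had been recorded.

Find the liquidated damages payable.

First 38 days: 38 × €6,590 = €250,420
Remaining days: (65 − 38) × €17,080 = €461,160
Accrued per-day damages: €250,420 + €461,160 = €711,580
Less partial-performance credit: €711,580 − €348,800 = €362,780

€362,780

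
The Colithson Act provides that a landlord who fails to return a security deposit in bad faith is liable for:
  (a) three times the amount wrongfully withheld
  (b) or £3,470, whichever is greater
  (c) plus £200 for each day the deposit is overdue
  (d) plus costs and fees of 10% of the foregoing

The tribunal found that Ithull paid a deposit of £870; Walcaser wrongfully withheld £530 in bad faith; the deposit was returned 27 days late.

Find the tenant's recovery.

Trebled: 3 × £530 = £1,590
Minimum £3,470: £1,590 is below the minimum → £3,470
Late-return penalty: 27 × £200 = £5,400
Damages plus late penalty: £3,470 + £5,400 = £8,870
Costs and fees: 10% of £8,870 = £887
Total recovery: £8,870 + £887 = £9,757

£9,757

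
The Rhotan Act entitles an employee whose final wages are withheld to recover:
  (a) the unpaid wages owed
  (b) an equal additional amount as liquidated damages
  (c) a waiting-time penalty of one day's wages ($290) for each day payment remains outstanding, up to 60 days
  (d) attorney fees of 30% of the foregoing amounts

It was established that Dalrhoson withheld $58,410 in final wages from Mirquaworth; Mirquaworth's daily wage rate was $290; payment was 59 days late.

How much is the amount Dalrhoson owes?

$174,109

Liquidated damages (equal amount): $58,410
Penalty days: min(59, 60) = 59
Waiting-time penalty: 59 × $290 = $17,110
Subtotal: $58,410 + $58,410 + $17,110 = $133,930
Attorney fees: 30% of $133,930 = $40,179
Total award: $133,930 + $40,179 = $174,109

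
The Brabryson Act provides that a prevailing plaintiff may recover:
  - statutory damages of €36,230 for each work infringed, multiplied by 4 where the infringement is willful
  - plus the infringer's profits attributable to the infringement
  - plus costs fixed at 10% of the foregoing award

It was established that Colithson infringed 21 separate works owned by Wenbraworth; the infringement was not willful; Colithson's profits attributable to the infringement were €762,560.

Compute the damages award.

Statutory damages: 21 × €36,230 = €760,830
Infringement not willful: no ×4 enhancement.
Combined award: €760,830 + €762,560 = €1,523,390
Costs: 10% of €1,523,390 = €152,339
Award plus costs: €1,523,390 + €152,339 = €1,675,729

€1,675,729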